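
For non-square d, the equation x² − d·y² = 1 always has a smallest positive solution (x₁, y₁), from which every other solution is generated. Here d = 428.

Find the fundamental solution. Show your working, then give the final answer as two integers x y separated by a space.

1850887 89466

d=428: √d = [20; 1,2,4,1,5,10,5,1,4,2,1,40] (ℓ=12, even), read p_11/q_11
k=0  a_k=20  p_k/q_k = 20/1
k=1  a_k=1  p_k/q_k = 21/1
…
k=3  a_k=4  p_k/q_k = 269/13
k=4  a_k=1  p_k/q_k = 331/16
k=5  a_k=5  p_k/q_k = 1924/93
k=6  a_k=10  p_k/q_k = 19571/946
…
k=8  a_k=1  p_k/q_k = 119350/5769
k=9  a_k=4  p_k/q_k = 577179/27899
k=10  a_k=2  p_k/q_k = 1273708/61567
k=11  a_k=1  p_k/q_k = 1850887/89466
fundamental: x₁=1850887, y₁=89466  (since 3425782686769 − 428·8004165156 = 1)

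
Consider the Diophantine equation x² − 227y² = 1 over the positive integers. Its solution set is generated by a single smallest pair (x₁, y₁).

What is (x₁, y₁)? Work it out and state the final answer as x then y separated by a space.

√227 = [15; 15,30, …], period ℓ=2 (even) → k=1
i=0: a=15 ⇒ p=15, q=1
i=1: a=15 ⇒ p=226, q=15
→ (226, 15).  Check: 226²=51076, 227·15²=51075, difference 1.

226 15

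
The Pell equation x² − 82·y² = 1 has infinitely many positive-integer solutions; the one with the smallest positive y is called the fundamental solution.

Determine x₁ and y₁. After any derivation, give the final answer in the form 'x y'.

163 18

[9; 18] for √82; ℓ=1 ⇒ convergent index 1
step 0: (9, 1)  from 9·(1,0) + (0,1)
step 1: (163, 18)  from 18·(9,1) + (1,0)
fundamental: x₁=163, y₁=18  (since 26569 − 82·324 = 1)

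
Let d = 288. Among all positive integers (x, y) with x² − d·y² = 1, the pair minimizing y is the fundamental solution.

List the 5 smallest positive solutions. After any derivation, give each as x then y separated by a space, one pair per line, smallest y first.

d=288: √d = [16; 1,32] (ℓ=2, even), read p_1/q_1
a_0=16:  p_0=16·1+0=16,  q_0=16·0+1=1
a_1=1:  p_1=1·16+1=17,  q_1=1·1+0=1
(x₁, y₁) = (17, 1);  17² − 288·1² = 1 ✓
n=2: (17,1)∘(17,1) = (17·17+288·1·1, 17·1+1·17) = (577,34)
n=3: (577,34)∘(17,1) = (17·577+288·1·34, 17·34+1·577) = (19601,1155)
n=4: (19601,1155)∘(17,1) = (17·19601+288·1·1155, 17·1155+1·19601) = (665857,39236)
n=5: (665857,39236)∘(17,1) = (17·665857+288·1·39236, 17·39236+1·665857) = (22619537,1332869)

17 1
577 34
19601 1155
665857 39236
22619537 1332869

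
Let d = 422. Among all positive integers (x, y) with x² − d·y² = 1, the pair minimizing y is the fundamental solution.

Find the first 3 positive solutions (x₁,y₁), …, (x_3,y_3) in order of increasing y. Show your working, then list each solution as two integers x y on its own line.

√422 = [20; 1,1,5,2,1,…,1,1,40, …], period ℓ=14 (even) → k=13
a_0=20:  p_0=20·1+0=20,  q_0=20·0+1=1
a_1=1:  p_1=1·20+1=21,  q_1=1·1+0=1
a_2=1:  p_2=1·21+20=41,  q_2=1·1+1=2
a_3=5:  p_3=5·41+21=226,  q_3=5·2+1=11
a_4=2:  p_4=2·226+41=493,  q_4=2·11+2=24
a_5=1:  p_5=1·493+226=719,  q_5=1·24+11=35
…
a_12=1:  p_12=1·3211821+598859=3810680,  q_12=1·156349+29152=185501
a_13=1:  p_13=1·3810680+3211821=7022501,  q_13=1·185501+156349=341850
fundamental: x₁=7022501, y₁=341850  (since 49315520295001 − 422·116861422500 = 1)
(7022501+341850√422)^2 = 98631040590001 + 4801283933700√422
(7022501+341850√422)^3 = 1385273162348638202501 + 67434042451384025550√422

7022501 341850
98631040590001 4801283933700
1385273162348638202501 67434042451384025550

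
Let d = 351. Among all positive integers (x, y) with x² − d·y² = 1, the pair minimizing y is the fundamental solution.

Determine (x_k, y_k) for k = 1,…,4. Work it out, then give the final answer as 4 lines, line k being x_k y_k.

d=351: √d = [18; 1,2,1,3,2,2,2,3,1,2,1,36] (ℓ=12, even), read p_11/q_11
k=0  a_k=18  p_k/q_k = 18/1
k=1  a_k=1  p_k/q_k = 19/1
…
k=4  a_k=3  p_k/q_k = 281/15
k=5  a_k=2  p_k/q_k = 637/34
…
k=7  a_k=2  p_k/q_k = 3747/200
…
k=9  a_k=1  p_k/q_k = 16543/883
k=10  a_k=2  p_k/q_k = 45882/2449
k=11  a_k=1  p_k/q_k = 62425/3332
→ (62425, 3332).  Check: 62425²=3896880625, 351·3332²=3896880624, difference 1.
k=2:  x_2 = 62425·62425+351·3332·3332 = 7793761249,  y_2 = 62425·3332+3332·62425 = 416000200
k=3:  x_3 = 62425·7793761249+351·3332·416000200 = 973051091875225,  y_3 = 62425·416000200+3332·7793761249 = 51937624966668
k=4:  x_4 = 62425·973051091875225+351·3332·51937624966668 = 121485428812828080001,  y_4 = 62425·51937624966668+3332·973051091875225 = 6484412476672499600

62425 3332
7793761249 416000200
973051091875225 51937624966668
121485428812828080001 6484412476672499600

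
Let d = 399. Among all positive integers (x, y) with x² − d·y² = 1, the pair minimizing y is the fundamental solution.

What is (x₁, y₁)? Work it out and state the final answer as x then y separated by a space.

20 1

[19; 1,38] for √399; ℓ=2 ⇒ convergent index 1
i=0: a=19 ⇒ p=19, q=1
i=1: a=1 ⇒ p=20, q=1
fundamental: x₁=20, y₁=1  (since 400 − 399·1 = 1)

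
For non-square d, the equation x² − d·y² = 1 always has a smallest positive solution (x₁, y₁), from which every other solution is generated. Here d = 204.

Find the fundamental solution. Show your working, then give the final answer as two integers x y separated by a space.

4999 350

√204 = [14; 3,1,1,6,1,1,3,28, …], period ℓ=8 (even) → k=7
k=0  a_k=14  p_k/q_k = 14/1
k=1  a_k=3  p_k/q_k = 43/3
k=2  a_k=1  p_k/q_k = 57/4
k=3  a_k=1  p_k/q_k = 100/7
k=4  a_k=6  p_k/q_k = 657/46
…
k=6  a_k=1  p_k/q_k = 1414/99
k=7  a_k=3  p_k/q_k = 4999/350
→ (4999, 350).  Check: 4999²=24990001, 204·350²=24990000, difference 1.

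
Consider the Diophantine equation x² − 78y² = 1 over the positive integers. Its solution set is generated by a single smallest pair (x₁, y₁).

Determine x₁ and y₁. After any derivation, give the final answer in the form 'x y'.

√78 = [8; 1,4,1,16, …], period ℓ=4 (even) → k=3
k=0  a_k=8  p_k/q_k = 8/1
k=1  a_k=1  p_k/q_k = 9/1
k=2  a_k=4  p_k/q_k = 44/5
k=3  a_k=1  p_k/q_k = 53/6
(x₁, y₁) = (53, 6);  53² − 78·6² = 1 ✓

53 6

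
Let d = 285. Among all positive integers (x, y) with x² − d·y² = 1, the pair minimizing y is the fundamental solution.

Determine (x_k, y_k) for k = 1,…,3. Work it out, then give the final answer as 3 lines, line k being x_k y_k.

2431 144
11819521 700128
57466508671 3404022192

√285 = [16; 1,7,2,7,1,32, …], period ℓ=6 (even) → k=5
i=0: a=16 ⇒ p=16, q=1
i=1: a=1 ⇒ p=17, q=1
i=2: a=7 ⇒ p=135, q=8
i=3: a=2 ⇒ p=287, q=17
i=4: a=7 ⇒ p=2144, q=127
i=5: a=1 ⇒ p=2431, q=144
(x₁, y₁) = (2431, 144);  2431² − 285·144² = 1 ✓
k=2:  x_2 = 2431·2431+285·144·144 = 11819521,  y_2 = 2431·144+144·2431 = 700128
k=3:  x_3 = 2431·11819521+285·144·700128 = 57466508671,  y_3 = 2431·700128+144·11819521 = 3404022192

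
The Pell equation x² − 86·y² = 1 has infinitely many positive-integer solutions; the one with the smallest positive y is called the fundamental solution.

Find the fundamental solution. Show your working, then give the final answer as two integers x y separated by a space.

√86 = [9; 3,1,1,1,8,1,1,1,3,18, …], period ℓ=10 (even) → k=9
i=0: a=9 ⇒ p=9, q=1
…
i=2: a=1 ⇒ p=37, q=4
i=3: a=1 ⇒ p=65, q=7
i=4: a=1 ⇒ p=102, q=11
i=5: a=8 ⇒ p=881, q=95
…
i=7: a=1 ⇒ p=1864, q=201
i=8: a=1 ⇒ p=2847, q=307
i=9: a=3 ⇒ p=10405, q=1122
fundamental: x₁=10405, y₁=1122  (since 108264025 − 86·1258884 = 1)

10405 1122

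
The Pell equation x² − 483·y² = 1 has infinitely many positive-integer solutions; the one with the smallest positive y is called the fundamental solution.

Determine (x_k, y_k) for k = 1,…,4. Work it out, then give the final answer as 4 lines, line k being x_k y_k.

d=483: √d = [21; 1,42] (ℓ=2, even), read p_1/q_1
i=0: a=21 ⇒ p=21, q=1
i=1: a=1 ⇒ p=22, q=1
→ (22, 1).  Check: 22²=484, 483·1²=483, difference 1.
(22+1√483)^2 = 967 + 44√483
(22+1√483)^3 = 42526 + 1935√483
(22+1√483)^4 = 1870177 + 85096√483

22 1
967 44
42526 1935
1870177 85096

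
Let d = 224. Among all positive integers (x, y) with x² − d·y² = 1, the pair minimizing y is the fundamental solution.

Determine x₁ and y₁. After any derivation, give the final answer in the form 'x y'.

15 1

d=224: √d = [14; 1,28] (ℓ=2, even), read p_1/q_1
a_0=14:  p_0=14·1+0=14,  q_0=14·0+1=1
a_1=1:  p_1=1·14+1=15,  q_1=1·1+0=1
→ (15, 1).  Check: 15²=225, 224·1²=224, difference 1.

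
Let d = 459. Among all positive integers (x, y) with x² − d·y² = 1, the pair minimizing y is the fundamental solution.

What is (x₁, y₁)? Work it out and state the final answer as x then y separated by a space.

499850 23331

d=459: √d = [21; 2,2,1,4,21,4,1,2,2,42] (ℓ=10, even), read p_9/q_9
i=0: a=21 ⇒ p=21, q=1
i=1: a=2 ⇒ p=43, q=2
i=2: a=2 ⇒ p=107, q=5
i=3: a=1 ⇒ p=150, q=7
i=4: a=4 ⇒ p=707, q=33
…
i=6: a=4 ⇒ p=60695, q=2833
i=7: a=1 ⇒ p=75692, q=3533
i=8: a=2 ⇒ p=212079, q=9899
i=9: a=2 ⇒ p=499850, q=23331
fundamental: x₁=499850, y₁=23331  (since 249850022500 − 459·544335561 = 1)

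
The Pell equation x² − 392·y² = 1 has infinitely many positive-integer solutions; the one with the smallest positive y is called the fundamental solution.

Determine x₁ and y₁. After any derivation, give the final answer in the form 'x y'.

[19; 1,3,1,38] for √392; ℓ=4 ⇒ convergent index 3
k=0  a_k=19  p_k/q_k = 19/1
…
k=2  a_k=3  p_k/q_k = 79/4
k=3  a_k=1  p_k/q_k = 99/5
fundamental: x₁=99, y₁=5  (since 9801 − 392·25 = 1)

99 5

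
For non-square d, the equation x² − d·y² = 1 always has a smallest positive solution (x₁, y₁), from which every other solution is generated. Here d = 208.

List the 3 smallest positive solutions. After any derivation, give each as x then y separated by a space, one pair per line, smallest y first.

√208 = [14; 2,2,1,2,2,28, …], period ℓ=6 (even) → k=5
k=0  a_k=14  p_k/q_k = 14/1
k=1  a_k=2  p_k/q_k = 29/2
…
k=3  a_k=1  p_k/q_k = 101/7
k=4  a_k=2  p_k/q_k = 274/19
k=5  a_k=2  p_k/q_k = 649/45
(x₁, y₁) = (649, 45);  649² − 208·45² = 1 ✓
k=2:  x_2 = 649·649+208·45·45 = 842401,  y_2 = 649·45+45·649 = 58410
k=3:  x_3 = 649·842401+208·45·58410 = 1093435849,  y_3 = 649·58410+45·842401 = 75816135

649 45
842401 58410
1093435849 75816135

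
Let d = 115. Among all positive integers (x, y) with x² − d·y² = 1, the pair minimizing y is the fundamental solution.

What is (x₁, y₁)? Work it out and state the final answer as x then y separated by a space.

1126 105

[10; 1,2,1,1,1,1,1,2,1,20] for √115; ℓ=10 ⇒ convergent index 9
a_0=10:  p_0=10·1+0=10,  q_0=10·0+1=1
a_1=1:  p_1=1·10+1=11,  q_1=1·1+0=1
a_2=2:  p_2=2·11+10=32,  q_2=2·1+1=3
a_3=1:  p_3=1·32+11=43,  q_3=1·3+1=4
…
a_5=1:  p_5=1·75+43=118,  q_5=1·7+4=11
a_6=1:  p_6=1·118+75=193,  q_6=1·11+7=18
a_7=1:  p_7=1·193+118=311,  q_7=1·18+11=29
a_8=2:  p_8=2·311+193=815,  q_8=2·29+18=76
a_9=1:  p_9=1·815+311=1126,  q_9=1·76+29=105
(x₁, y₁) = (1126, 105);  1126² − 115·105² = 1 ✓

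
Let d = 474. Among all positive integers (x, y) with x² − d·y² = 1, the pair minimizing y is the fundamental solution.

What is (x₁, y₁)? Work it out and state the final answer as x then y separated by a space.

√474 = [21; 1,3,2,1,1,…,3,1,42, …], period ℓ=14 (even) → k=13
i=0: a=21 ⇒ p=21, q=1
…
i=2: a=3 ⇒ p=87, q=4
…
i=4: a=1 ⇒ p=283, q=13
i=5: a=1 ⇒ p=479, q=22
…
i=7: a=6 ⇒ p=5051, q=232
…
i=10: a=1 ⇒ p=16677, q=766
…
i=12: a=3 ⇒ p=149331, q=6859
i=13: a=1 ⇒ p=193549, q=8890
→ (193549, 8890).  Check: 193549²=37461215401, 474·8890²=37461215400, difference 1.

193549 8890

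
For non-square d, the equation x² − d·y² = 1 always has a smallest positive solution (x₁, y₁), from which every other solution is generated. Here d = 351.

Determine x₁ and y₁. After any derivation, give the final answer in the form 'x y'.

62425 3332

[18; 1,2,1,3,2,2,2,3,1,2,1,36] for √351; ℓ=12 ⇒ convergent index 11
a_0=18:  p_0=18·1+0=18,  q_0=18·0+1=1
…
a_2=2:  p_2=2·19+18=56,  q_2=2·1+1=3
a_3=1:  p_3=1·56+19=75,  q_3=1·3+1=4
a_4=3:  p_4=3·75+56=281,  q_4=3·4+3=15
a_5=2:  p_5=2·281+75=637,  q_5=2·15+4=34
…
a_7=2:  p_7=2·1555+637=3747,  q_7=2·83+34=200
a_8=3:  p_8=3·3747+1555=12796,  q_8=3·200+83=683
a_9=1:  p_9=1·12796+3747=16543,  q_9=1·683+200=883
a_10=2:  p_10=2·16543+12796=45882,  q_10=2·883+683=2449
a_11=1:  p_11=1·45882+16543=62425,  q_11=1·2449+883=3332
(x₁, y₁) = (62425, 3332);  62425² − 351·3332² = 1 ✓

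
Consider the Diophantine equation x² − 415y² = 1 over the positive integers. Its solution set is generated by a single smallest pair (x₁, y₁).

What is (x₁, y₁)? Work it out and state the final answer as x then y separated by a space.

18412804 903849

d=415: √d = [20; 2,1,2,4,6,…,1,2,40] (ℓ=16, even), read p_15/q_15
a_0=20:  p_0=20·1+0=20,  q_0=20·0+1=1
a_1=2:  p_1=2·20+1=41,  q_1=2·1+0=2
a_2=1:  p_2=1·41+20=61,  q_2=1·2+1=3
a_3=2:  p_3=2·61+41=163,  q_3=2·3+2=8
…
a_7=1:  p_7=1·5154+4441=9595,  q_7=1·253+218=471
…
a_11=6:  p_11=6·77473+43534=508372,  q_11=6·3803+2137=24955
a_12=4:  p_12=4·508372+77473=2110961,  q_12=4·24955+3803=103623
a_13=2:  p_13=2·2110961+508372=4730294,  q_13=2·103623+24955=232201
a_14=1:  p_14=1·4730294+2110961=6841255,  q_14=1·232201+103623=335824
a_15=2:  p_15=2·6841255+4730294=18412804,  q_15=2·335824+232201=903849
→ (18412804, 903849).  Check: 18412804²=339031351142416, 415·903849²=339031351142415, difference 1.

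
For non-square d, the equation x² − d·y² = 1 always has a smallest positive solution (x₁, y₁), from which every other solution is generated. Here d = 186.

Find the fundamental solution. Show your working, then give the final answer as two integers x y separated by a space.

[13; 1,1,1,3,4,3,1,1,1,26] for √186; ℓ=10 ⇒ convergent index 9
k=0  a_k=13  p_k/q_k = 13/1
…
k=2  a_k=1  p_k/q_k = 27/2
k=3  a_k=1  p_k/q_k = 41/3
k=4  a_k=3  p_k/q_k = 150/11
k=5  a_k=4  p_k/q_k = 641/47
k=6  a_k=3  p_k/q_k = 2073/152
k=7  a_k=1  p_k/q_k = 2714/199
k=8  a_k=1  p_k/q_k = 4787/351
k=9  a_k=1  p_k/q_k = 7501/550
fundamental: x₁=7501, y₁=550  (since 56265001 − 186·302500 = 1)

7501 550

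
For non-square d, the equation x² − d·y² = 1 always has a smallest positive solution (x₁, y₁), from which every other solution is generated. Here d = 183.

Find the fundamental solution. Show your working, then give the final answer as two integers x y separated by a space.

487 36

[13; 1,1,8,1,1,26] for √183; ℓ=6 ⇒ convergent index 5
step 0: (13, 1)  from 13·(1,0) + (0,1)
step 1: (14, 1)  from 1·(13,1) + (1,0)
step 2: (27, 2)  from 1·(14,1) + (13,1)
…
step 4: (257, 19)  from 1·(230,17) + (27,2)
step 5: (487, 36)  from 1·(257,19) + (230,17)
→ (487, 36).  Check: 487²=237169, 183·36²=237168, difference 1.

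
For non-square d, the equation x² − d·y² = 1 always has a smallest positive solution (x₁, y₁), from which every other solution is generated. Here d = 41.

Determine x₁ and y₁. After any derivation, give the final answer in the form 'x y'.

2049 320

√41 → a₀=6, period (2,2,12); ℓ=3 odd so k=5
i=0: a=6 ⇒ p=6, q=1
…
i=2: a=2 ⇒ p=32, q=5
i=3: a=12 ⇒ p=397, q=62
i=4: a=2 ⇒ p=826, q=129
i=5: a=2 ⇒ p=2049, q=320
fundamental: x₁=2049, y₁=320  (since 4198401 − 41·102400 = 1)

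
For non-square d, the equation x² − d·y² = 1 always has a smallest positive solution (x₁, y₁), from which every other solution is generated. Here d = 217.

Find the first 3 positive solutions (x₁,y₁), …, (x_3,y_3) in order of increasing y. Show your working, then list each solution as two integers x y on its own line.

√217 → a₀=14, period (1,2,1,2,1,…,2,1,28); ℓ=16 even so k=15
a_0=14:  p_0=14·1+0=14,  q_0=14·0+1=1
a_1=1:  p_1=1·14+1=15,  q_1=1·1+0=1
…
a_5=1:  p_5=1·162+59=221,  q_5=1·11+4=15
…
a_7=9:  p_7=9·383+221=3668,  q_7=9·26+15=249
…
a_10=1:  p_10=1·139163+15055=154218,  q_10=1·9447+1022=10469
a_11=1:  p_11=1·154218+139163=293381,  q_11=1·10469+9447=19916
a_12=2:  p_12=2·293381+154218=740980,  q_12=2·19916+10469=50301
…
a_14=2:  p_14=2·1034361+740980=2809702,  q_14=2·70217+50301=190735
a_15=1:  p_15=1·2809702+1034361=3844063,  q_15=1·190735+70217=260952
→ (3844063, 260952).  Check: 3844063²=14776820347969, 217·260952²=14776820347968, difference 1.
n=2: (3844063,260952)∘(3844063,260952) = (3844063·3844063+217·260952·260952, 3844063·260952+260952·3844063) = (29553640695937,2006231855952)
n=3: (29553640695937,2006231855952)∘(3844063,260952) = (3844063·29553640695937+217·260952·2006231855952, 3844063·2006231855952+260952·29553640695937) = (227212113429087499999,15424163293772565000)

3844063 260952
29553640695937 2006231855952
227212113429087499999 15424163293772565000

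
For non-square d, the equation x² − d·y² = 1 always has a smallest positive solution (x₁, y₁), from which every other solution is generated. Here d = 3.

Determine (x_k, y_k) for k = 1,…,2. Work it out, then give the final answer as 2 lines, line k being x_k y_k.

d=3: √d = [1; 1,2] (ℓ=2, even), read p_1/q_1
step 0: (1, 1)  from 1·(1,0) + (0,1)
step 1: (2, 1)  from 1·(1,1) + (1,0)
→ (2, 1).  Check: 2²=4, 3·1²=3, difference 1.
(2+1√3)^2 = 7 + 4√3

2 1
7 4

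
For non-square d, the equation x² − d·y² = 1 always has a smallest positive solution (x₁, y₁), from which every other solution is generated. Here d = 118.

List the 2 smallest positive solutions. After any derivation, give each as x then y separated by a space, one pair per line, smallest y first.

306917 28254
188396089777 17343265836

√118 → a₀=10, period (1,6,3,2,10,2,3,6,1,20); ℓ=10 even so k=9
step 0: (10, 1)  from 10·(1,0) + (0,1)
…
step 6: (12112, 1115)  from 2·(5779,532) + (554,51)
step 7: (42115, 3877)  from 3·(12112,1115) + (5779,532)
step 8: (264802, 24377)  from 6·(42115,3877) + (12112,1115)
step 9: (306917, 28254)  from 1·(264802,24377) + (42115,3877)
fundamental: x₁=306917, y₁=28254  (since 94198044889 − 118·798288516 = 1)
(x_2, y_2) = (306917·306917 + 118·28254·28254, 306917·28254 + 28254·306917) = (188396089777, 17343265836)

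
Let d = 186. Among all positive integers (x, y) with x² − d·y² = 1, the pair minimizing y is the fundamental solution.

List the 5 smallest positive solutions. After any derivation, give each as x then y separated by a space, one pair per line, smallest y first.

[13; 1,1,1,3,4,3,1,1,1,26] for √186; ℓ=10 ⇒ convergent index 9
step 0: (13, 1)  from 13·(1,0) + (0,1)
…
step 3: (41, 3)  from 1·(27,2) + (14,1)
…
step 6: (2073, 152)  from 3·(641,47) + (150,11)
step 7: (2714, 199)  from 1·(2073,152) + (641,47)
step 8: (4787, 351)  from 1·(2714,199) + (2073,152)
step 9: (7501, 550)  from 1·(4787,351) + (2714,199)
→ (7501, 550).  Check: 7501²=56265001, 186·550²=56265000, difference 1.
(x_2, y_2) = (7501·7501 + 186·550·550, 7501·550 + 550·7501) = (112530001, 8251100)
(x_3, y_3) = (7501·112530001 + 186·550·8251100, 7501·8251100 + 550·112530001) = (1688175067501, 123783001650)
(x_4, y_4) = (7501·1688175067501 + 186·550·123783001650, 7501·123783001650 + 550·1688175067501) = (25326002250120001, 1856992582502200)
(x_5, y_5) = (7501·25326002250120001 + 186·550·1856992582502200, 7501·1856992582502200 + 550·25326002250120001) = (379940684068125187501, 27858602598915002750)

7501 550
112530001 8251100
1688175067501 123783001650
25326002250120001 1856992582502200
379940684068125187501 27858602598915002750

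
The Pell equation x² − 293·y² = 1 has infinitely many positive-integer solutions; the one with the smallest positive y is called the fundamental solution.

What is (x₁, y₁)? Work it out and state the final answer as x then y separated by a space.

12320649 719780

d=293: √d = [17; 8,1,1,8,34] (ℓ=5, odd), read p_9/q_9
k=0  a_k=17  p_k/q_k = 17/1
…
k=2  a_k=1  p_k/q_k = 154/9
…
k=6  a_k=8  p_k/q_k = 679914/39721
k=7  a_k=1  p_k/q_k = 764593/44668
k=8  a_k=1  p_k/q_k = 1444507/84389
k=9  a_k=8  p_k/q_k = 12320649/719780
→ (12320649, 719780).  Check: 12320649²=151798391781201, 293·719780²=151798391781200, difference 1.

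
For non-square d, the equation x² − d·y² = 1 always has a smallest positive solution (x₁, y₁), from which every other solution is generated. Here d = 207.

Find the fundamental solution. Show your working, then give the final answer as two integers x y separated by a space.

1151 80

d=207: √d = [14; 2,1,1,2,1,1,2,28] (ℓ=8, even), read p_7/q_7
a_0=14:  p_0=14·1+0=14,  q_0=14·0+1=1
a_1=2:  p_1=2·14+1=29,  q_1=2·1+0=2
a_2=1:  p_2=1·29+14=43,  q_2=1·2+1=3
a_3=1:  p_3=1·43+29=72,  q_3=1·3+2=5
…
a_5=1:  p_5=1·187+72=259,  q_5=1·13+5=18
a_6=1:  p_6=1·259+187=446,  q_6=1·18+13=31
a_7=2:  p_7=2·446+259=1151,  q_7=2·31+18=80
→ (1151, 80).  Check: 1151²=1324801, 207·80²=1324800, difference 1.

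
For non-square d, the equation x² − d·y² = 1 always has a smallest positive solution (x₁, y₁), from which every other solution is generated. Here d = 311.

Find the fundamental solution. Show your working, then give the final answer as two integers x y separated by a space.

16883880 957397

√311 = [17; 1,1,1,2,1,…,1,1,34, …], period ℓ=16 (even) → k=15
a_0=17:  p_0=17·1+0=17,  q_0=17·0+1=1
…
a_4=2:  p_4=2·53+35=141,  q_4=2·3+2=8
…
a_7=3:  p_7=3·1305+194=4109,  q_7=3·74+11=233
a_8=17:  p_8=17·4109+1305=71158,  q_8=17·233+74=4035
…
a_14=1:  p_14=1·6159373+4565134=10724507,  q_14=1·349266+258865=608131
a_15=1:  p_15=1·10724507+6159373=16883880,  q_15=1·608131+349266=957397
→ (16883880, 957397).  Check: 16883880²=285065403854400, 311·957397²=285065403854399, difference 1.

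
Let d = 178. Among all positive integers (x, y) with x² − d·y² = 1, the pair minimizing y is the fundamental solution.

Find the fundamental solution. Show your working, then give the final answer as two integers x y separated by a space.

d=178: √d = [13; 2,1,12,1,2,26] (ℓ=6, even), read p_5/q_5
step 0: (13, 1)  from 13·(1,0) + (0,1)
…
step 2: (40, 3)  from 1·(27,2) + (13,1)
…
step 4: (547, 41)  from 1·(507,38) + (40,3)
step 5: (1601, 120)  from 2·(547,41) + (507,38)
(x₁, y₁) = (1601, 120);  1601² − 178·120² = 1 ✓

1601 120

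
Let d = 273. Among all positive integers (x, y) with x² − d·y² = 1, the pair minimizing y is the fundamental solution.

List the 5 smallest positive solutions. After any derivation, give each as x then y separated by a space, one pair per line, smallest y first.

727 44
1057057 63976
1536960151 93021060
2234739002497 135252557264
3249308972670487 196657125240796

√273 → a₀=16, period (1,1,10,1,1,32); ℓ=6 even so k=5
k=0  a_k=16  p_k/q_k = 16/1
k=1  a_k=1  p_k/q_k = 17/1
…
k=3  a_k=10  p_k/q_k = 347/21
k=4  a_k=1  p_k/q_k = 380/23
k=5  a_k=1  p_k/q_k = 727/44
(x₁, y₁) = (727, 44);  727² − 273·44² = 1 ✓
k=2:  x_2 = 727·727+273·44·44 = 1057057,  y_2 = 727·44+44·727 = 63976
k=3:  x_3 = 727·1057057+273·44·63976 = 1536960151,  y_3 = 727·63976+44·1057057 = 93021060
k=4:  x_4 = 727·1536960151+273·44·93021060 = 2234739002497,  y_4 = 727·93021060+44·1536960151 = 135252557264
k=5:  x_5 = 727·2234739002497+273·44·135252557264 = 3249308972670487,  y_5 = 727·135252557264+44·2234739002497 = 196657125240796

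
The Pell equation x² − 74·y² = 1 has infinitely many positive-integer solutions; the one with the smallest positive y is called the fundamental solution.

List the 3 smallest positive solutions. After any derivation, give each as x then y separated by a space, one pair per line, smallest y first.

d=74: √d = [8; 1,1,1,1,16] (ℓ=5, odd), read p_9/q_9
a_0=8:  p_0=8·1+0=8,  q_0=8·0+1=1
…
a_2=1:  p_2=1·9+8=17,  q_2=1·1+1=2
…
a_8=1:  p_8=1·1471+757=2228,  q_8=1·171+88=259
a_9=1:  p_9=1·2228+1471=3699,  q_9=1·259+171=430
fundamental: x₁=3699, y₁=430  (since 13682601 − 74·184900 = 1)
(x_2, y_2) = (3699·3699 + 74·430·430, 3699·430 + 430·3699) = (27365201, 3181140)
(x_3, y_3) = (3699·27365201 + 74·430·3181140, 3699·3181140 + 430·27365201) = (202447753299, 23534073290)

3699 430
27365201 3181140
202447753299 23534073290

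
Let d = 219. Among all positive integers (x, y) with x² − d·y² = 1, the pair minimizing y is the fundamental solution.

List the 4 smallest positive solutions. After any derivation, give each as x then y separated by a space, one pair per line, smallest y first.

74 5
10951 740
1620674 109515
239848801 16207480

d=219: √d = [14; 1,3,1,28] (ℓ=4, even), read p_3/q_3
k=0  a_k=14  p_k/q_k = 14/1
k=1  a_k=1  p_k/q_k = 15/1
k=2  a_k=3  p_k/q_k = 59/4
k=3  a_k=1  p_k/q_k = 74/5
→ (74, 5).  Check: 74²=5476, 219·5²=5475, difference 1.
(74+5√219)^2 = 10951 + 740√219
(74+5√219)^3 = 1620674 + 109515√219
(74+5√219)^4 = 239848801 + 16207480√219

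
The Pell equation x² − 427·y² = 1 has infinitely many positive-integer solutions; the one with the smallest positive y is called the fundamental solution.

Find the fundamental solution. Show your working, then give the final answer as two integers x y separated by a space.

d=427: √d = [20; 1,1,1,40] (ℓ=4, even), read p_3/q_3
i=0: a=20 ⇒ p=20, q=1
…
i=2: a=1 ⇒ p=41, q=2
i=3: a=1 ⇒ p=62, q=3
fundamental: x₁=62, y₁=3  (since 3844 − 427·9 = 1)

62 3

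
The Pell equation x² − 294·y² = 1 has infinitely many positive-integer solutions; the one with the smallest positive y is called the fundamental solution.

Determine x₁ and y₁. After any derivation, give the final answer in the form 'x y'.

d=294: √d = [17; 6,1,4,1,6,34] (ℓ=6, even), read p_5/q_5
step 0: (17, 1)  from 17·(1,0) + (0,1)
…
step 2: (120, 7)  from 1·(103,6) + (17,1)
…
step 4: (703, 41)  from 1·(583,34) + (120,7)
step 5: (4801, 280)  from 6·(703,41) + (583,34)
→ (4801, 280).  Check: 4801²=23049601, 294·280²=23049600, difference 1.

4801 280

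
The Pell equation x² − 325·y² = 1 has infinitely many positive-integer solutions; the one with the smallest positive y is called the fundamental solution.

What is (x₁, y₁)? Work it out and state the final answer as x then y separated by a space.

649 36

√325 = [18; 36, …], period ℓ=1 (odd) → k=1
a_0=18:  p_0=18·1+0=18,  q_0=18·0+1=1
a_1=36:  p_1=36·18+1=649,  q_1=36·1+0=36
fundamental: x₁=649, y₁=36  (since 421201 − 325·1296 = 1)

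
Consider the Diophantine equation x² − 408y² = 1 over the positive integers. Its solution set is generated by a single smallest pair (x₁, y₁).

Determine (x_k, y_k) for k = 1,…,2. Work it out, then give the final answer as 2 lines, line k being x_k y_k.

[20; 5,40] for √408; ℓ=2 ⇒ convergent index 1
i=0: a=20 ⇒ p=20, q=1
i=1: a=5 ⇒ p=101, q=5
fundamental: x₁=101, y₁=5  (since 10201 − 408·25 = 1)
n=2: (101,5)∘(101,5) = (101·101+408·5·5, 101·5+5·101) = (20401,1010)

101 5
20401 1010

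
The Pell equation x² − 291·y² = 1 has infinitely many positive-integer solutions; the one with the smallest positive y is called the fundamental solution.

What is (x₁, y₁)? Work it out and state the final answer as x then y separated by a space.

290 17

√291 = [17; 17,34, …], period ℓ=2 (even) → k=1
k=0  a_k=17  p_k/q_k = 17/1
k=1  a_k=17  p_k/q_k = 290/17
(x₁, y₁) = (290, 17);  290² − 291·17² = 1 ✓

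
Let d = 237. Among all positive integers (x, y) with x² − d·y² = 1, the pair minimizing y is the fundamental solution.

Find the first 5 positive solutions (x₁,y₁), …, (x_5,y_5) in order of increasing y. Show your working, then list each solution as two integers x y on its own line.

√237 = [15; 2,1,1,7,10,7,1,1,2,30, …], period ℓ=10 (even) → k=9
i=0: a=15 ⇒ p=15, q=1
i=1: a=2 ⇒ p=31, q=2
…
i=5: a=10 ⇒ p=5927, q=385
i=6: a=7 ⇒ p=42074, q=2733
i=7: a=1 ⇒ p=48001, q=3118
i=8: a=1 ⇒ p=90075, q=5851
i=9: a=2 ⇒ p=228151, q=14820
(x₁, y₁) = (228151, 14820);  228151² − 237·14820² = 1 ✓
k=2:  x_2 = 228151·228151+237·14820·14820 = 104105757601,  y_2 = 228151·14820+14820·228151 = 6762395640
k=3:  x_3 = 228151·104105757601+237·14820·6762395640 = 47503665404623351,  y_3 = 228151·6762395640+14820·104105757601 = 3085694655308460
k=4:  x_4 = 228151·47503665404623351+237·14820·3085694655308460 = 21676017531356338550401,  y_4 = 228151·3085694655308460+14820·47503665404623351 = 1408008642599798519280
k=5:  x_5 = 228151·21676017531356338550401+237·14820·1408008642599798519280 = 9890810151545456327820453751,  y_5 = 228151·1408008642599798519280+14820·21676017531356338550401 = 642477159632487569289194100

228151 14820
104105757601 6762395640
47503665404623351 3085694655308460
21676017531356338550401 1408008642599798519280
9890810151545456327820453751 642477159632487569289194100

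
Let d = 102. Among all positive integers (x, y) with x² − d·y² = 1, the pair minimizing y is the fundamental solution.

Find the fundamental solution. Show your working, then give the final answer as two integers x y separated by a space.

√102 = [10; 10,20, …], period ℓ=2 (even) → k=1
i=0: a=10 ⇒ p=10, q=1
i=1: a=10 ⇒ p=101, q=10
→ (101, 10).  Check: 101²=10201, 102·10²=10200, difference 1.

101 10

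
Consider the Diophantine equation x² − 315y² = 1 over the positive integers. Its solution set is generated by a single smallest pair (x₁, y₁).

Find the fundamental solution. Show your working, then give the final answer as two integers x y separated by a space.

71 4

√315 = [17; 1,2,1,34, …], period ℓ=4 (even) → k=3
i=0: a=17 ⇒ p=17, q=1
i=1: a=1 ⇒ p=18, q=1
i=2: a=2 ⇒ p=53, q=3
i=3: a=1 ⇒ p=71, q=4
(x₁, y₁) = (71, 4);  71² − 315·4² = 1 ✓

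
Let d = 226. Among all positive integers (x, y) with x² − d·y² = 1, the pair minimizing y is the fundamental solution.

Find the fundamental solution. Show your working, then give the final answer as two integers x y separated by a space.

451 30

√226 → a₀=15, period (30); ℓ=1 odd so k=1
step 0: (15, 1)  from 15·(1,0) + (0,1)
step 1: (451, 30)  from 30·(15,1) + (1,0)
fundamental: x₁=451, y₁=30  (since 203401 − 226·900 = 1)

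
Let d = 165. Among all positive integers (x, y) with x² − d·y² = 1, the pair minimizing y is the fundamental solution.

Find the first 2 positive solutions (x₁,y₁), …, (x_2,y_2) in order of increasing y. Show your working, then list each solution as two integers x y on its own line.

√165 → a₀=12, period (1,5,2,5,1,24); ℓ=6 even so k=5
k=0  a_k=12  p_k/q_k = 12/1
…
k=2  a_k=5  p_k/q_k = 77/6
k=3  a_k=2  p_k/q_k = 167/13
k=4  a_k=5  p_k/q_k = 912/71
k=5  a_k=1  p_k/q_k = 1079/84
(x₁, y₁) = (1079, 84);  1079² − 165·84² = 1 ✓
n=2: (1079,84)∘(1079,84) = (1079·1079+165·84·84, 1079·84+84·1079) = (2328481,181272)

1079 84
2328481 181272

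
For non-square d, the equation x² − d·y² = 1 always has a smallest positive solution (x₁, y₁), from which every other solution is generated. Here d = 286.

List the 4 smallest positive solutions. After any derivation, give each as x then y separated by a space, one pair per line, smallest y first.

[16; 1,10,3,3,2,3,3,10,1,32] for √286; ℓ=10 ⇒ convergent index 9
step 0: (16, 1)  from 16·(1,0) + (0,1)
step 1: (17, 1)  from 1·(16,1) + (1,0)
step 2: (186, 11)  from 10·(17,1) + (16,1)
…
step 4: (1911, 113)  from 3·(575,34) + (186,11)
step 5: (4397, 260)  from 2·(1911,113) + (575,34)
…
step 7: (49703, 2939)  from 3·(15102,893) + (4397,260)
step 8: (512132, 30283)  from 10·(49703,2939) + (15102,893)
step 9: (561835, 33222)  from 1·(512132,30283) + (49703,2939)
→ (561835, 33222).  Check: 561835²=315658567225, 286·33222²=315658567224, difference 1.
(561835+33222√286)^2 = 631317134449 + 37330564740√286
(561835+33222√286)^3 = 709392124465745995 + 41947235681362578√286
(561835+33222√286)^4 = 797122648497793485067201 + 47134850318039357456520√286

561835 33222
631317134449 37330564740
709392124465745995 41947235681362578
797122648497793485067201 47134850318039357456520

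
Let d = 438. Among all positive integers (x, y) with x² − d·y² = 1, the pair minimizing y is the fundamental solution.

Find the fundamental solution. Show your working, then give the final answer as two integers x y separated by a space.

√438 = [20; 1,12,1,40, …], period ℓ=4 (even) → k=3
step 0: (20, 1)  from 20·(1,0) + (0,1)
…
step 2: (272, 13)  from 12·(21,1) + (20,1)
step 3: (293, 14)  from 1·(272,13) + (21,1)
(x₁, y₁) = (293, 14);  293² − 438·14² = 1 ✓

293 14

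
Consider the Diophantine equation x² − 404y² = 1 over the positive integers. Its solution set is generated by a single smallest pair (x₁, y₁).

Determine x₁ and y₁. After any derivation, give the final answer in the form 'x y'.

√404 → a₀=20, period (10,40); ℓ=2 even so k=1
k=0  a_k=20  p_k/q_k = 20/1
k=1  a_k=10  p_k/q_k = 201/10
→ (201, 10).  Check: 201²=40401, 404·10²=40400, difference 1.

201 10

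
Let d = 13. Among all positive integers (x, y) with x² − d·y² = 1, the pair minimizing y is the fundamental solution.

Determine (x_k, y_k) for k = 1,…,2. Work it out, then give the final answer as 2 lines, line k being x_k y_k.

√13 = [3; 1,1,1,1,6, …], period ℓ=5 (odd) → k=9
i=0: a=3 ⇒ p=3, q=1
i=1: a=1 ⇒ p=4, q=1
i=2: a=1 ⇒ p=7, q=2
…
i=7: a=1 ⇒ p=256, q=71
i=8: a=1 ⇒ p=393, q=109
i=9: a=1 ⇒ p=649, q=180
fundamental: x₁=649, y₁=180  (since 421201 − 13·32400 = 1)
k=2:  x_2 = 649·649+13·180·180 = 842401,  y_2 = 649·180+180·649 = 233640

649 180
842401 233640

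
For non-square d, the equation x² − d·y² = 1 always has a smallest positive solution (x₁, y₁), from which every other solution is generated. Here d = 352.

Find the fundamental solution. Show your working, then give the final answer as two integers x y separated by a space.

77617 4137

d=352: √d = [18; 1,3,5,9,5,3,1,36] (ℓ=8, even), read p_7/q_7
i=0: a=18 ⇒ p=18, q=1
i=1: a=1 ⇒ p=19, q=1
…
i=3: a=5 ⇒ p=394, q=21
i=4: a=9 ⇒ p=3621, q=193
i=5: a=5 ⇒ p=18499, q=986
i=6: a=3 ⇒ p=59118, q=3151
i=7: a=1 ⇒ p=77617, q=4137
(x₁, y₁) = (77617, 4137);  77617² − 352·4137² = 1 ✓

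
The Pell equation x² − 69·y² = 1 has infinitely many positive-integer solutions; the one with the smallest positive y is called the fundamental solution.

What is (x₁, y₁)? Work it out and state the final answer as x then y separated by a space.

d=69: √d = [8; 3,3,1,4,1,3,3,16] (ℓ=8, even), read p_7/q_7
step 0: (8, 1)  from 8·(1,0) + (0,1)
…
step 2: (83, 10)  from 3·(25,3) + (8,1)
…
step 4: (515, 62)  from 4·(108,13) + (83,10)
…
step 6: (2384, 287)  from 3·(623,75) + (515,62)
step 7: (7775, 936)  from 3·(2384,287) + (623,75)
fundamental: x₁=7775, y₁=936  (since 60450625 − 69·876096 = 1)

7775 936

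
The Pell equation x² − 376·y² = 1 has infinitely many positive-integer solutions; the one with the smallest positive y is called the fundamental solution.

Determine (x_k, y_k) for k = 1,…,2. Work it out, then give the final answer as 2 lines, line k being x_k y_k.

2143295 110532
9187426914049 473805365880

√376 → a₀=19, period (2,1,1,3,1,…,1,2,38); ℓ=16 even so k=15
k=0  a_k=19  p_k/q_k = 19/1
k=1  a_k=2  p_k/q_k = 39/2
…
k=5  a_k=1  p_k/q_k = 446/23
k=6  a_k=2  p_k/q_k = 1241/64
…
k=8  a_k=4  p_k/q_k = 12953/668
k=9  a_k=2  p_k/q_k = 28834/1487
k=10  a_k=2  p_k/q_k = 70621/3642
k=11  a_k=1  p_k/q_k = 99455/5129
…
k=14  a_k=1  p_k/q_k = 837427/43187
k=15  a_k=2  p_k/q_k = 2143295/110532
→ (2143295, 110532).  Check: 2143295²=4593713457025, 376·110532²=4593713457024, difference 1.
(x_2, y_2) = (2143295·2143295 + 376·110532·110532, 2143295·110532 + 110532·2143295) = (9187426914049, 473805365880)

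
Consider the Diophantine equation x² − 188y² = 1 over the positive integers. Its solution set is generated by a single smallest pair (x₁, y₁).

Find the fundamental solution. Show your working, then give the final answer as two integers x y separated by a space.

4607 336

[13; 1,2,2,6,2,2,1,26] for √188; ℓ=8 ⇒ convergent index 7
i=0: a=13 ⇒ p=13, q=1
i=1: a=1 ⇒ p=14, q=1
i=2: a=2 ⇒ p=41, q=3
i=3: a=2 ⇒ p=96, q=7
i=4: a=6 ⇒ p=617, q=45
…
i=6: a=2 ⇒ p=3277, q=239
i=7: a=1 ⇒ p=4607, q=336
→ (4607, 336).  Check: 4607²=21224449, 188·336²=21224448, difference 1.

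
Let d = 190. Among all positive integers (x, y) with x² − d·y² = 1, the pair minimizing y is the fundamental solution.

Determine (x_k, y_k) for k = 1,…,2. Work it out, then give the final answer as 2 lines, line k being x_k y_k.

52021 3774
5412368881 392654508

[13; 1,3,1,1,1,…,3,1,26] for √190; ℓ=14 ⇒ convergent index 13
a_0=13:  p_0=13·1+0=13,  q_0=13·0+1=1
a_1=1:  p_1=1·13+1=14,  q_1=1·1+0=1
…
a_4=1:  p_4=1·69+55=124,  q_4=1·5+4=9
a_5=1:  p_5=1·124+69=193,  q_5=1·9+5=14
…
a_7=2:  p_7=2·510+193=1213,  q_7=2·37+14=88
…
a_10=1:  p_10=1·4149+2936=7085,  q_10=1·301+213=514
…
a_12=3:  p_12=3·11234+7085=40787,  q_12=3·815+514=2959
a_13=1:  p_13=1·40787+11234=52021,  q_13=1·2959+815=3774
(x₁, y₁) = (52021, 3774);  52021² − 190·3774² = 1 ✓
n=2: (52021,3774)∘(52021,3774) = (52021·52021+190·3774·3774, 52021·3774+3774·52021) = (5412368881,392654508)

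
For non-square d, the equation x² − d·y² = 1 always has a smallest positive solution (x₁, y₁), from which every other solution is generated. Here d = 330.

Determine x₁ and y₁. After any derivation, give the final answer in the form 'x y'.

109 6

d=330: √d = [18; 6,36] (ℓ=2, even), read p_1/q_1
k=0  a_k=18  p_k/q_k = 18/1
k=1  a_k=6  p_k/q_k = 109/6
fundamental: x₁=109, y₁=6  (since 11881 − 330·36 = 1)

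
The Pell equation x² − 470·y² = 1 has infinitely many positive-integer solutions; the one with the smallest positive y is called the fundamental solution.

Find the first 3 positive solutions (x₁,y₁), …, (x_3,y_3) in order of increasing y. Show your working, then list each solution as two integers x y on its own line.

1691 78
5718961 263796
19341524411 892157994

[21; 1,2,8,2,1,42] for √470; ℓ=6 ⇒ convergent index 5
a_0=21:  p_0=21·1+0=21,  q_0=21·0+1=1
…
a_2=2:  p_2=2·22+21=65,  q_2=2·1+1=3
…
a_4=2:  p_4=2·542+65=1149,  q_4=2·25+3=53
a_5=1:  p_5=1·1149+542=1691,  q_5=1·53+25=78
fundamental: x₁=1691, y₁=78  (since 2859481 − 470·6084 = 1)
(x_2, y_2) = (1691·1691 + 470·78·78, 1691·78 + 78·1691) = (5718961, 263796)
(x_3, y_3) = (1691·5718961 + 470·78·263796, 1691·263796 + 78·5718961) = (19341524411, 892157994)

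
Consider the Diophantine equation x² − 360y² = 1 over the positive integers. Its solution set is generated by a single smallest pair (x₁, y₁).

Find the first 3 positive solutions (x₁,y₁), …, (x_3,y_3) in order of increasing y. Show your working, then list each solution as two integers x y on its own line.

[18; 1,36] for √360; ℓ=2 ⇒ convergent index 1
k=0  a_k=18  p_k/q_k = 18/1
k=1  a_k=1  p_k/q_k = 19/1
→ (19, 1).  Check: 19²=361, 360·1²=360, difference 1.
(19+1√360)^2 = 721 + 38√360
(19+1√360)^3 = 27379 + 1443√360

19 1
721 38
27379 1443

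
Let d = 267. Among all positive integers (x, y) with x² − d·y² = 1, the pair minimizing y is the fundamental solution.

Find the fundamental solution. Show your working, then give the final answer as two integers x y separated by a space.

2402 147

√267 → a₀=16, period (2,1,15,1,2,32); ℓ=6 even so k=5
step 0: (16, 1)  from 16·(1,0) + (0,1)
step 1: (33, 2)  from 2·(16,1) + (1,0)
step 2: (49, 3)  from 1·(33,2) + (16,1)
step 3: (768, 47)  from 15·(49,3) + (33,2)
step 4: (817, 50)  from 1·(768,47) + (49,3)
step 5: (2402, 147)  from 2·(817,50) + (768,47)
fundamental: x₁=2402, y₁=147  (since 5769604 − 267·21609 = 1)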